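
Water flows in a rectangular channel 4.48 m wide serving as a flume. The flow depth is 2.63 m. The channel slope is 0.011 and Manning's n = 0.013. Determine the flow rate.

Flow area A = b·y = 4.48 × 2.63 = 11.78 m². Wetted perimeter P = b + 2y = 4.48 + 2×2.63 = 9.74 m.
Hydraulic radius R = A/P = 11.78/9.74 = 1.21 m.
Manning's equation: Q = (1/n) A R^(2/3) S^(1/2) = (1/0.013) × 11.78 × 1.21^(2/3) × 0.011^(1/2) = 108 m³/s.

Q = 108 m³/s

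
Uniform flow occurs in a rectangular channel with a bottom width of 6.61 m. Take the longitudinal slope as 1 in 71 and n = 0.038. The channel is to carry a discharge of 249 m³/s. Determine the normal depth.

Manning's equation rearranged: A R^(2/3) = nQ / (1·√S) = 0.038 × 249 / (√0.01408) = 79.73.
Try y = 6.02 m: A R^(2/3) = 65.95 — short.
Try y = 8.25 m: A R^(2/3) = 96.66 — over.
Try y = 7.03 m: A R^(2/3) = 79.74 — matches.

y_n = 7.03 m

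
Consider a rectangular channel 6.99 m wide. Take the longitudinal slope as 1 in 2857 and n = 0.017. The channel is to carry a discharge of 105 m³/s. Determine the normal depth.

y_n = 7.62 m

Manning's equation rearranged: A R^(2/3) = nQ / (1·√S) = 0.017 × 105 / (√0.00035) = 95.41.
Try y = 8.49 m: A R^(2/3) = 108.6 — high.
Try y = 7.62 m: A R^(2/3) = 95.37 — close enough.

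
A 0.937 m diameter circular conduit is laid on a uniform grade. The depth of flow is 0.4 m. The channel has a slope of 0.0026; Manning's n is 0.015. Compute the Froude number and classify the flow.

subcritical

For a circular section of diameter D = 0.937 m at depth y = 0.4 m, the central angle is θ = 2 arccos(1 − 2y/D) = 2.848 rad. Then A = (D²/8)(θ − sin θ) = 0.2808 m² and P = Dθ/2 = 1.334 m.
Hydraulic radius R = A/P = 0.2808/1.334 = 0.2105 m.
V = (1/n) R^(2/3) √S = (1/0.015) × 0.2105^(2/3) × √0.0026 = 1.203 m/s. Hydraulic depth D_h = A/T = 0.2808/0.9269 = 0.303 m.
Froude number Fr = V/√(g·D_h) = 1.203/√(9.81×0.303) = 0.698, which is less than 1, so the flow is subcritical.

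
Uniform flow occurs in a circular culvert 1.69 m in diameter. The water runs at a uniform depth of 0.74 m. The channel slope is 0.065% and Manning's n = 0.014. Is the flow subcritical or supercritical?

subcritical

For a circular section of diameter D = 1.69 m at depth y = 0.74 m, the central angle is θ = 2 arccos(1 − 2y/D) = 2.892 rad. Then A = (D²/8)(θ − sin θ) = 0.9446 m² and P = Dθ/2 = 2.444 m.
Hydraulic radius R = A/P = 0.9446/2.444 = 0.3865 m.
V = (1/n) R^(2/3) √S = (1/0.014) × 0.3865^(2/3) × √0.00065 = 0.9662 m/s. Hydraulic depth D_h = A/T = 0.9446/1.677 = 0.5633 m.
Froude number Fr = V/√(g·D_h) = 0.9662/√(9.81×0.5633) = 0.411, which is less than 1, so the flow is subcritical.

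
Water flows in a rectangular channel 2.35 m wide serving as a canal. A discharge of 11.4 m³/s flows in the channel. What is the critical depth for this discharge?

For a rectangular channel, critical depth y_c = (q²/g)^(1/3) where q = Q/b = 11.4/2.35 = 4.851 m²/s.
So y_c = (4.851²/9.81)^(1/3) = 1.34 m.

y_c = 1.34 m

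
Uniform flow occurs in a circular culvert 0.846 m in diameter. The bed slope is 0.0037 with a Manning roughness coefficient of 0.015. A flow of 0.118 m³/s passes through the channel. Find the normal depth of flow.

y_n = 0.218 m

Manning's equation rearranged: A R^(2/3) = nQ / (1·√S) = 0.015 × 0.118 / (√0.0037) = 0.0291.
Try y = 0.269 m: A R^(2/3) = 0.04371 — over.
Try y = 0.218 m: A R^(2/3) = 0.02902 — ≈ 0.0291.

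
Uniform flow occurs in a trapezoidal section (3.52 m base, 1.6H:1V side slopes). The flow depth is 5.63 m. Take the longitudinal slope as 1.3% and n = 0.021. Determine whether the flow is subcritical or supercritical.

supercritical

With bottom width b = 3.52 m and side slope z = 1.6: A = (b + zy)y = (3.52 + 1.6×5.63)×5.63 = 70.53 m²; P = b + 2y√(1+z²) = 3.52 + 2×5.63×1.887 = 24.77 m.
Hydraulic radius R = A/P = 70.53/24.77 = 2.848 m.
V = (1/n) R^(2/3) √S = (1/0.021) × 2.848^(2/3) × √0.013 = 10.91 m/s. Hydraulic depth D_h = A/T = 70.53/21.54 = 3.275 m.
Froude number Fr = V/√(g·D_h) = 10.91/√(9.81×3.275) = 1.92, which is greater than 1, so the flow is supercritical.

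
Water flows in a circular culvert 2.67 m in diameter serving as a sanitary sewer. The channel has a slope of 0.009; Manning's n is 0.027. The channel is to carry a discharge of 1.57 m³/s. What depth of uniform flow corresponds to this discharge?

y_n = 0.583 m

Manning's equation rearranged: A R^(2/3) = nQ / (1·√S) = 0.027 × 1.57 / (√0.009) = 0.4468.
Trying y = 0.492 m: A R^(2/3) = 0.3171 — low.
Trying y = 0.698 m: A R^(2/3) = 0.6399 — high.
Trying y = 0.583 m: A R^(2/3) = 0.4471 — ≈ 0.4468.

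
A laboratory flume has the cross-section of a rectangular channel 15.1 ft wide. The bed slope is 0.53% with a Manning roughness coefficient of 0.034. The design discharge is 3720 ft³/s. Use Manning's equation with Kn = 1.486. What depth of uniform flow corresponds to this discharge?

Manning's equation rearranged: A R^(2/3) = nQ / (1.486·√S) = 0.034 × 3720 / (1.486 × √0.0053) = 1169.
Trying y = 18.4 ft: A R^(2/3) = 850.2 — low.
Trying y = 24.1 ft: A R^(2/3) = 1168 — ≈ 1169.

y_n = 24.1 ft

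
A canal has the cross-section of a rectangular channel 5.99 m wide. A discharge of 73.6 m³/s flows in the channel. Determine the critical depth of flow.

For a rectangular channel, critical depth y_c = (q²/g)^(1/3) where q = Q/b = 73.6/5.99 = 12.29 m²/s.
So y_c = (12.29²/9.81)^(1/3) = 2.49 m.

y_c = 2.49 m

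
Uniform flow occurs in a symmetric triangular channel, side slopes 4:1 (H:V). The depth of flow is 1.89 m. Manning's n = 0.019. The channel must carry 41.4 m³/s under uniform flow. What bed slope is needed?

For a triangular section with side slope z = 4: A = zy² = 4×1.89² = 14.29 m²; P = 2y√(1+z²) = 2×1.89×4.123 = 15.59 m.
Hydraulic radius R = A/P = 14.29/15.59 = 0.9168 m.
From Manning's equation, S = [nQ / (1 A R^(2/3))]² = [0.019 × 41.4 / (1 × 14.29 × 0.9168^(2/3))]² = 0.0034.

S = 0.0034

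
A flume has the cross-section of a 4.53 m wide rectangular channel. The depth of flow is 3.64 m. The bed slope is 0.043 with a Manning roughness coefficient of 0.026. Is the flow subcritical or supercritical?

supercritical

Flow area A = b·y = 4.53 × 3.64 = 16.49 m². Wetted perimeter P = b + 2y = 4.53 + 2×3.64 = 11.81 m.
Hydraulic radius R = A/P = 16.49/11.81 = 1.396 m.
V = (1/n) R^(2/3) √S = (1/0.026) × 1.396^(2/3) × √0.043 = 9.963 m/s. Hydraulic depth D_h = A/T = 16.49/4.53 = 3.64 m.
Froude number Fr = V/√(g·D_h) = 9.963/√(9.81×3.64) = 1.67, which is greater than 1, so the flow is supercritical.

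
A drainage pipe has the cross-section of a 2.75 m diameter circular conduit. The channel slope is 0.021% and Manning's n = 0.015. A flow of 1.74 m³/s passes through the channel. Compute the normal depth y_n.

Manning's equation rearranged: A R^(2/3) = nQ / (1·√S) = 0.015 × 1.74 / (√0.00021) = 1.801.
Trying y = 1.07 m: A R^(2/3) = 1.482 — too small.
Trying y = 1.48 m: A R^(2/3) = 2.616 — too large.
Trying y = 1.19 m: A R^(2/3) = 1.798 — close enough.

y_n = 1.19 m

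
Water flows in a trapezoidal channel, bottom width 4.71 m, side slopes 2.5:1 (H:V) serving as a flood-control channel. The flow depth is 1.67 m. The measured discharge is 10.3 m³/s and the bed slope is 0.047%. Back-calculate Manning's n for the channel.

With bottom width b = 4.71 m and side slope z = 2.5: A = (b + zy)y = (4.71 + 2.5×1.67)×1.67 = 14.84 m²; P = b + 2y√(1+z²) = 4.71 + 2×1.67×2.693 = 13.7 m.
Hydraulic radius R = A/P = 14.84/13.7 = 1.083 m.
Rearranging Manning's equation: n = (1/Q) A R^(2/3) S^(1/2) = (1/10.3) × 14.84 × 1.083^(2/3) × √0.00047 = 0.0329.

n = 0.0329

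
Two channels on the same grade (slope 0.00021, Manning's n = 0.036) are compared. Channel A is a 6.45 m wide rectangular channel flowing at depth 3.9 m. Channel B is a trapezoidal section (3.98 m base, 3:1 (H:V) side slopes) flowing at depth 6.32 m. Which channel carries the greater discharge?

channel B

Channel A: Flow area A = b·y = 6.45 × 3.9 = 25.16 m². Wetted perimeter P = b + 2y = 6.45 + 2×3.9 = 14.25 m. Hydraulic radius R = A/P = 25.16/14.25 = 1.765 m. Q_A = (1/0.036)·25.16·1.765^(2/3)·√0.00021 = 14.79 m³/s.
Channel B: With bottom width b = 3.98 m and side slope z = 3: A = (b + zy)y = (3.98 + 3×6.32)×6.32 = 145 m²; P = b + 2y√(1+z²) = 3.98 + 2×6.32×3.162 = 43.95 m. Hydraulic radius R = A/P = 145/43.95 = 3.299 m. Q_B = (1/0.036)·145·3.299^(2/3)·√0.00021 = 129.3 m³/s.
Q_A = 14.79 m³/s vs Q_B = 129.3 m³/s, so channel B carries more.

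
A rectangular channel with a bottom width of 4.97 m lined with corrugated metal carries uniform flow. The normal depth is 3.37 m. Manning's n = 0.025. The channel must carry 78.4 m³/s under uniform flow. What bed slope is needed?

Flow area A = b·y = 4.97 × 3.37 = 16.75 m². Wetted perimeter P = b + 2y = 4.97 + 2×3.37 = 11.71 m.
Hydraulic radius R = A/P = 16.75/11.71 = 1.43 m.
From Manning's equation, S = [nQ / (1 A R^(2/3))]² = [0.025 × 78.4 / (1 × 16.75 × 1.43^(2/3))]² = 0.0085.

S = 0.0085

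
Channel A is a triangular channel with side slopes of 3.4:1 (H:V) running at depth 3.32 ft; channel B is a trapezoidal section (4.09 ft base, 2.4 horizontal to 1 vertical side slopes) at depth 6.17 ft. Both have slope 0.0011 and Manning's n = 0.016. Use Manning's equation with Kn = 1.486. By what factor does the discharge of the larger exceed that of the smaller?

Channel A: For a triangular section with side slope z = 3.4: A = zy² = 3.4×3.32² = 37.48 ft²; P = 2y√(1+z²) = 2×3.32×3.544 = 23.53 ft. Hydraulic radius R = A/P = 37.48/23.53 = 1.593 ft. Q_A = (1.486/0.016)·37.48·1.593^(2/3)·√0.0011 = 157.4 ft³/s.
Channel B: With bottom width b = 4.09 ft and side slope z = 2.4: A = (b + zy)y = (4.09 + 2.4×6.17)×6.17 = 116.6 ft²; P = b + 2y√(1+z²) = 4.09 + 2×6.17×2.6 = 36.17 ft. Hydraulic radius R = A/P = 116.6/36.17 = 3.223 ft. Q_B = (1.486/0.016)·116.6·3.223^(2/3)·√0.0011 = 783.7 ft³/s.
The larger discharge is 783.7 ft³/s and the smaller is 157.4 ft³/s; the ratio is 4.98.

4.98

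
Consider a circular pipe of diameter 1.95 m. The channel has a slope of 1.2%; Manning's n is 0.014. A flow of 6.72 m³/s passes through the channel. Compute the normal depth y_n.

Manning's equation rearranged: A R^(2/3) = nQ / (1·√S) = 0.014 × 6.72 / (√0.012) = 0.8588.
Try y = 0.794 m: A R^(2/3) = 0.644 — short.
Try y = 1.13 m: A R^(2/3) = 1.178 — over.
Try y = 0.934 m: A R^(2/3) = 0.8593 — close enough.

y_n = 0.934 m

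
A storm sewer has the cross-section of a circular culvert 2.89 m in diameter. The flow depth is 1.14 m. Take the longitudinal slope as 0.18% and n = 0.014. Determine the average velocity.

V = 2.19 m/s

For a circular section of diameter D = 2.89 m at depth y = 1.14 m, the central angle is θ = 2 arccos(1 − 2y/D) = 2.716 rad. Then A = (D²/8)(θ − sin θ) = 2.405 m² and P = Dθ/2 = 3.925 m.
Hydraulic radius R = A/P = 2.405/3.925 = 0.6127 m.
From Manning's equation, V = (1/n) R^(2/3) S^(1/2) = (1/0.014) × 0.6127^(2/3) × 0.0018^(1/2) = 2.19 m/s.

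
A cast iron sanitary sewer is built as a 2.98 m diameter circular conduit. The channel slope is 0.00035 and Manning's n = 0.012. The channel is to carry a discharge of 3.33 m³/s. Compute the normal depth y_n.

Manning's equation rearranged: A R^(2/3) = nQ / (1·√S) = 0.012 × 3.33 / (√0.00035) = 2.136.
Try y = 1.48 m: A R^(2/3) = 2.833 — too large.
Try y = 0.949 m: A R^(2/3) = 1.259 — too small.
Try y = 1.26 m: A R^(2/3) = 2.136 — close enough.

y_n = 1.26 m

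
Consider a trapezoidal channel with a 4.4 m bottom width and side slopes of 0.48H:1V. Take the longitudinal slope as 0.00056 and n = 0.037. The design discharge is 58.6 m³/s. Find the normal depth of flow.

y_n = 6.47 m

Manning's equation rearranged: A R^(2/3) = nQ / (1·√S) = 0.037 × 58.6 / (√0.00056) = 91.62.
Trying y = 8.01 m: A R^(2/3) = 136.7 — high.
Trying y = 4.7 m: A R^(2/3) = 51.46 — low.
Trying y = 6.47 m: A R^(2/3) = 91.57 — close enough.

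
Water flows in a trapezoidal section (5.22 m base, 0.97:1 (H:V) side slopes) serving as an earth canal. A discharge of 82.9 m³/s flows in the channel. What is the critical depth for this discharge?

y_c = 2.51 m

At critical depth, Q² T / (g A³) = 1, i.e. A³/T = Q²/g = 82.9²/9.81 = 700.6.
Trying y = 2.17 m: A³/T = 425.9 — low.
Trying y = 2.51 m: A³/T = 703 — ≈ 700.6.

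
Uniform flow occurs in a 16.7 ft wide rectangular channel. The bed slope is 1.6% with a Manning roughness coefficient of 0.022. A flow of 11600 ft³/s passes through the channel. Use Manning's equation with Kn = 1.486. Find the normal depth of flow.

y_n = 24.1 ft

Manning's equation rearranged: A R^(2/3) = nQ / (1.486·√S) = 0.022 × 11600 / (1.486 × √0.016) = 1358.
At y = 30.5 ft: A R^(2/3) = 1784 — high.
At y = 17.9 ft: A R^(2/3) = 953.2 — low.
At y = 24.1 ft: A R^(2/3) = 1358 — matches.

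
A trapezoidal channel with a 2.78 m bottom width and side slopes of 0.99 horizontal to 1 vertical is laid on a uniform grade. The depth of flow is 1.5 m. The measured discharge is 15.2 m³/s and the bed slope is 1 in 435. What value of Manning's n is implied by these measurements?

n = 0.019

With bottom width b = 2.78 m and side slope z = 0.99: A = (b + zy)y = (2.78 + 0.99×1.5)×1.5 = 6.397 m²; P = b + 2y√(1+z²) = 2.78 + 2×1.5×1.407 = 7.001 m.
Hydraulic radius R = A/P = 6.397/7.001 = 0.9137 m.
Rearranging Manning's equation: n = (1/Q) A R^(2/3) S^(1/2) = (1/15.2) × 6.397 × 0.9137^(2/3) × √0.002299 = 0.019.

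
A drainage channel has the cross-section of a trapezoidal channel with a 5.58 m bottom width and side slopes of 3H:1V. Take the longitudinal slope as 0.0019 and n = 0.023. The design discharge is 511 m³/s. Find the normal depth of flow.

Manning's equation rearranged: A R^(2/3) = nQ / (1·√S) = 0.023 × 511 / (√0.0019) = 269.6.
Try y = 4.42 m: A R^(2/3) = 152.7 — low.
Try y = 7.06 m: A R^(2/3) = 456.9 — high.
Try y = 5.65 m: A R^(2/3) = 269.5 — matches.

y_n = 5.65 m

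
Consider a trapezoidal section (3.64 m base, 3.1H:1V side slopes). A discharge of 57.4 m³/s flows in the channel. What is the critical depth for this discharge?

y_c = 1.84 m

At critical depth, Q² T / (g A³) = 1, i.e. A³/T = Q²/g = 57.4²/9.81 = 335.9.
Trying y = 1.44 m: A³/T = 126.5 — too small.
Trying y = 2.25 m: A³/T = 774.5 — too large.
Trying y = 1.84 m: A³/T = 337.7 — ≈ 335.9.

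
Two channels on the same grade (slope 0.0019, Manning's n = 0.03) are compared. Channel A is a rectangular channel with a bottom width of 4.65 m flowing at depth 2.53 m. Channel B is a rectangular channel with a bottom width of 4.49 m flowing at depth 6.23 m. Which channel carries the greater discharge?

channel B

Channel A: Flow area A = b·y = 4.65 × 2.53 = 11.76 m². Wetted perimeter P = b + 2y = 4.65 + 2×2.53 = 9.71 m. Hydraulic radius R = A/P = 11.76/9.71 = 1.212 m. Q_A = (1/0.03)·11.76·1.212^(2/3)·√0.0019 = 19.43 m³/s.
Channel B: Flow area A = b·y = 4.49 × 6.23 = 27.97 m². Wetted perimeter P = b + 2y = 4.49 + 2×6.23 = 16.95 m. Hydraulic radius R = A/P = 27.97/16.95 = 1.65 m. Q_B = (1/0.03)·27.97·1.65^(2/3)·√0.0019 = 56.76 m³/s.
Q_A = 19.43 m³/s vs Q_B = 56.76 m³/s, so channel B carries more.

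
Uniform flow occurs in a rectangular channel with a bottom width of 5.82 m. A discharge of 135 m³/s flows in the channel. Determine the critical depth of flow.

y_c = 3.8 m

For a rectangular channel, critical depth y_c = (q²/g)^(1/3) where q = Q/b = 135/5.82 = 23.2 m²/s.
So y_c = (23.2²/9.81)^(1/3) = 3.8 m.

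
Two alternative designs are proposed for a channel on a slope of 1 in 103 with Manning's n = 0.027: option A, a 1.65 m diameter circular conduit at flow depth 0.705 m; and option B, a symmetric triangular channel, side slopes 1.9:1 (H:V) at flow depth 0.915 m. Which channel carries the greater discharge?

channel B

Channel A: For a circular section of diameter D = 1.65 m at depth y = 0.705 m, the central angle is θ = 2 arccos(1 − 2y/D) = 2.85 rad. Then A = (D²/8)(θ − sin θ) = 0.8718 m² and P = Dθ/2 = 2.351 m. Hydraulic radius R = A/P = 0.8718/2.351 = 0.3708 m. Q_A = (1/0.027)·0.8718·0.3708^(2/3)·√0.009709 = 1.642 m³/s.
Channel B: For a triangular section with side slope z = 1.9: A = zy² = 1.9×0.915² = 1.591 m²; P = 2y√(1+z²) = 2×0.915×2.147 = 3.929 m. Hydraulic radius R = A/P = 1.591/3.929 = 0.4049 m. Q_B = (1/0.027)·1.591·0.4049^(2/3)·√0.009709 = 3.177 m³/s.
Q_A = 1.642 m³/s vs Q_B = 3.177 m³/s, so channel B carries more.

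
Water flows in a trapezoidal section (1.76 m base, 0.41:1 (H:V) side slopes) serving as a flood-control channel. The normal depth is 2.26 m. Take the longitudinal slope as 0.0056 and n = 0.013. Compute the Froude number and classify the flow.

With bottom width b = 1.76 m and side slope z = 0.41: A = (b + zy)y = (1.76 + 0.41×2.26)×2.26 = 6.072 m²; P = b + 2y√(1+z²) = 1.76 + 2×2.26×1.081 = 6.645 m.
Hydraulic radius R = A/P = 6.072/6.645 = 0.9137 m.
V = (1/n) R^(2/3) √S = (1/0.013) × 0.9137^(2/3) × √0.0056 = 5.42 m/s. Hydraulic depth D_h = A/T = 6.072/3.613 = 1.68 m.
Froude number Fr = V/√(g·D_h) = 5.42/√(9.81×1.68) = 1.33, which is greater than 1, so the flow is supercritical.

supercritical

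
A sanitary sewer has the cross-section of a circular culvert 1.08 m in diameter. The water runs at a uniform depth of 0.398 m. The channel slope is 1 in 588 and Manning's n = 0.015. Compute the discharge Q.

Q = 0.305 m³/s

For a circular section of diameter D = 1.08 m at depth y = 0.398 m, the central angle is θ = 2 arccos(1 − 2y/D) = 2.609 rad. Then A = (D²/8)(θ − sin θ) = 0.3065 m² and P = Dθ/2 = 1.409 m.
Hydraulic radius R = A/P = 0.3065/1.409 = 0.2175 m.
Manning's equation: Q = (1/n) A R^(2/3) S^(1/2) = (1/0.015) × 0.3065 × 0.2175^(2/3) × 0.001701^(1/2) = 0.305 m³/s.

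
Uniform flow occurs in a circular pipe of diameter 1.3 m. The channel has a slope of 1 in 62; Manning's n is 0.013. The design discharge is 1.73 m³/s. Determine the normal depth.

y_n = 0.472 m

Manning's equation rearranged: A R^(2/3) = nQ / (1·√S) = 0.013 × 1.73 / (√0.01613) = 0.1771.
Try y = 0.364 m: A R^(2/3) = 0.1074 — short.
Try y = 0.545 m: A R^(2/3) = 0.2303 — over.
Try y = 0.472 m: A R^(2/3) = 0.1767 — ≈ 0.1771.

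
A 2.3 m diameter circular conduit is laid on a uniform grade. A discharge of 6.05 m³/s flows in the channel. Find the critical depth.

At critical depth, Q² T / (g A³) = 1, i.e. A³/T = Q²/g = 6.05²/9.81 = 3.731.
At y = 0.863 m: A³/T = 1.297 — low.
At y = 1.29 m: A³/T = 6.045 — high.
At y = 1.14 m: A³/T = 3.77 — matches.

y_c = 1.14 m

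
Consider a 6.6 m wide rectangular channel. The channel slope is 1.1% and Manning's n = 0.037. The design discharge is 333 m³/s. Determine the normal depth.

y_n = 9.75 m

Manning's equation rearranged: A R^(2/3) = nQ / (1·√S) = 0.037 × 333 / (√0.011) = 117.5.
Trying y = 11.9 m: A R^(2/3) = 147.9 — too large.
Trying y = 8.73 m: A R^(2/3) = 103.1 — too small.
Trying y = 9.75 m: A R^(2/3) = 117.4 — close enough.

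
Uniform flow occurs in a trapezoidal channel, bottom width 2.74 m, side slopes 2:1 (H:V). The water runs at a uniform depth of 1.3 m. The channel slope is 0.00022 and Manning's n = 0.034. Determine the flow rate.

Q = 2.63 m³/s

With bottom width b = 2.74 m and side slope z = 2: A = (b + zy)y = (2.74 + 2×1.3)×1.3 = 6.942 m²; P = b + 2y√(1+z²) = 2.74 + 2×1.3×2.236 = 8.554 m.
Hydraulic radius R = A/P = 6.942/8.554 = 0.8116 m.
Manning's equation: Q = (1/n) A R^(2/3) S^(1/2) = (1/0.034) × 6.942 × 0.8116^(2/3) × 0.00022^(1/2) = 2.63 m³/s.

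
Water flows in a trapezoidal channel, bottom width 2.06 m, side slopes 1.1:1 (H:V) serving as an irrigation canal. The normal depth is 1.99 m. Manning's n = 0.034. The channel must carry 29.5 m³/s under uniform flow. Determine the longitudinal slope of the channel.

With bottom width b = 2.06 m and side slope z = 1.1: A = (b + zy)y = (2.06 + 1.1×1.99)×1.99 = 8.456 m²; P = b + 2y√(1+z²) = 2.06 + 2×1.99×1.487 = 7.977 m.
Hydraulic radius R = A/P = 8.456/7.977 = 1.06 m.
From Manning's equation, S = [nQ / (1 A R^(2/3))]² = [0.034 × 29.5 / (1 × 8.456 × 1.06^(2/3))]² = 0.013.

S = 0.013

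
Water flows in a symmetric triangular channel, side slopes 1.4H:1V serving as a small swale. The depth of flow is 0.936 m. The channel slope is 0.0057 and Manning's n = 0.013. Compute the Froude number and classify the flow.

For a triangular section with side slope z = 1.4: A = zy² = 1.4×0.936² = 1.227 m²; P = 2y√(1+z²) = 2×0.936×1.72 = 3.221 m.
Hydraulic radius R = A/P = 1.227/3.221 = 0.3808 m.
V = (1/n) R^(2/3) √S = (1/0.013) × 0.3808^(2/3) × √0.0057 = 3.051 m/s. Hydraulic depth D_h = A/T = 1.227/2.621 = 0.468 m.
Froude number Fr = V/√(g·D_h) = 3.051/√(9.81×0.468) = 1.42, which is greater than 1, so the flow is supercritical.

supercritical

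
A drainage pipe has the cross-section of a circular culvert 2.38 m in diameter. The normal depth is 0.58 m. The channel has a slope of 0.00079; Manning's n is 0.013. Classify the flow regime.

For a circular section of diameter D = 2.38 m at depth y = 0.58 m, the central angle is θ = 2 arccos(1 − 2y/D) = 2.065 rad. Then A = (D²/8)(θ − sin θ) = 0.839 m² and P = Dθ/2 = 2.458 m.
Hydraulic radius R = A/P = 0.839/2.458 = 0.3414 m.
V = (1/n) R^(2/3) √S = (1/0.013) × 0.3414^(2/3) × √0.00079 = 1.056 m/s. Hydraulic depth D_h = A/T = 0.839/2.044 = 0.4105 m.
Froude number Fr = V/√(g·D_h) = 1.056/√(9.81×0.4105) = 0.526, which is less than 1, so the flow is subcritical.

subcritical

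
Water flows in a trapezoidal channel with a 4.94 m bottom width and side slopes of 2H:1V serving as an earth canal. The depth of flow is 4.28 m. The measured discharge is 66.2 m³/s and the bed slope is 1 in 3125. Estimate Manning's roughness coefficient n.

With bottom width b = 4.94 m and side slope z = 2: A = (b + zy)y = (4.94 + 2×4.28)×4.28 = 57.78 m²; P = b + 2y√(1+z²) = 4.94 + 2×4.28×2.236 = 24.08 m.
Hydraulic radius R = A/P = 57.78/24.08 = 2.399 m.
Rearranging Manning's equation: n = (1/Q) A R^(2/3) S^(1/2) = (1/66.2) × 57.78 × 2.399^(2/3) × √0.00032 = 0.028.

n = 0.028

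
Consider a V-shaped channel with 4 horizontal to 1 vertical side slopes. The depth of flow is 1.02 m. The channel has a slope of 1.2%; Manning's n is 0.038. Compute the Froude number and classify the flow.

For a triangular section with side slope z = 4: A = zy² = 4×1.02² = 4.162 m²; P = 2y√(1+z²) = 2×1.02×4.123 = 8.411 m.
Hydraulic radius R = A/P = 4.162/8.411 = 0.4948 m.
V = (1/n) R^(2/3) √S = (1/0.038) × 0.4948^(2/3) × √0.012 = 1.803 m/s. Hydraulic depth D_h = A/T = 4.162/8.16 = 0.51 m.
Froude number Fr = V/√(g·D_h) = 1.803/√(9.81×0.51) = 0.806, which is less than 1, so the flow is subcritical.

subcritical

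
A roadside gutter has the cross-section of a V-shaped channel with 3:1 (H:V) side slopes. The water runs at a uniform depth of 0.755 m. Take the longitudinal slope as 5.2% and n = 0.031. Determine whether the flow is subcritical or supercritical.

supercritical

For a triangular section with side slope z = 3: A = zy² = 3×0.755² = 1.71 m²; P = 2y√(1+z²) = 2×0.755×3.162 = 4.775 m.
Hydraulic radius R = A/P = 1.71/4.775 = 0.3581 m.
V = (1/n) R^(2/3) √S = (1/0.031) × 0.3581^(2/3) × √0.052 = 3.71 m/s. Hydraulic depth D_h = A/T = 1.71/4.53 = 0.3775 m.
Froude number Fr = V/√(g·D_h) = 3.71/√(9.81×0.3775) = 1.93, which is greater than 1, so the flow is supercritical.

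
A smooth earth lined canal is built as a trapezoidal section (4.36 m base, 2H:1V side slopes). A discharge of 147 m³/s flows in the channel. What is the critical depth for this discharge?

At critical depth, Q² T / (g A³) = 1, i.e. A³/T = Q²/g = 147²/9.81 = 2203.
At y = 3.72 m: A³/T = 4396 — high.
At y = 2.4 m: A³/T = 761.1 — low.
At y = 3.14 m: A³/T = 2204 — matches.

y_c = 3.14 m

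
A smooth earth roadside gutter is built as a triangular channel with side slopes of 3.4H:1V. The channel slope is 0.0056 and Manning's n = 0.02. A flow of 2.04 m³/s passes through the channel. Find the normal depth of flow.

y_n = 0.605 m

Manning's equation rearranged: A R^(2/3) = nQ / (1·√S) = 0.02 × 2.04 / (√0.0056) = 0.5452.
Try y = 0.423 m: A R^(2/3) = 0.2101 — too small.
Try y = 0.731 m: A R^(2/3) = 0.9034 — too large.
Try y = 0.605 m: A R^(2/3) = 0.5455 — ≈ 0.5452.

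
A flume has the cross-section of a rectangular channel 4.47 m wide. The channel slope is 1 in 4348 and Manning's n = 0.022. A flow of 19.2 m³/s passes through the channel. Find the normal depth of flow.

Manning's equation rearranged: A R^(2/3) = nQ / (1·√S) = 0.022 × 19.2 / (√0.00023) = 27.85.
At y = 5.86 m: A R^(2/3) = 36.1 — over.
At y = 3.49 m: A R^(2/3) = 19.17 — short.
At y = 4.72 m: A R^(2/3) = 27.85 — ≈ 27.85.

y_n = 4.72 m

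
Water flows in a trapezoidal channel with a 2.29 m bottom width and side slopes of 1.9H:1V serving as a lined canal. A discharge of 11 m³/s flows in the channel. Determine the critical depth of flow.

At critical depth, Q² T / (g A³) = 1, i.e. A³/T = Q²/g = 11²/9.81 = 12.33.
At y = 0.904 m: A³/T = 8.306 — too small.
At y = 1.24 m: A³/T = 27.31 — too large.
At y = 1.01 m: A³/T = 12.54 — ≈ 12.33.

y_c = 1.01 m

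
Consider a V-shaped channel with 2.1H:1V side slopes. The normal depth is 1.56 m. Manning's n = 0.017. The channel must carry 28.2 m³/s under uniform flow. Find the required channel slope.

For a triangular section with side slope z = 2.1: A = zy² = 2.1×1.56² = 5.111 m²; P = 2y√(1+z²) = 2×1.56×2.326 = 7.257 m.
Hydraulic radius R = A/P = 5.111/7.257 = 0.7042 m.
From Manning's equation, S = [nQ / (1 A R^(2/3))]² = [0.017 × 28.2 / (1 × 5.111 × 0.7042^(2/3))]² = 0.014.

S = 0.014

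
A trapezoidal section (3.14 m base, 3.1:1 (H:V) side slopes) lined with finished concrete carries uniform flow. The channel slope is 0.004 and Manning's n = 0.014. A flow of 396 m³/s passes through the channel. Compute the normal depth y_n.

y_n = 3.74 m

Manning's equation rearranged: A R^(2/3) = nQ / (1·√S) = 0.014 × 396 / (√0.004) = 87.66.
Try y = 3.27 m: A R^(2/3) = 63.68 — low.
Try y = 4.57 m: A R^(2/3) = 141.9 — high.
Try y = 3.74 m: A R^(2/3) = 87.58 — matches.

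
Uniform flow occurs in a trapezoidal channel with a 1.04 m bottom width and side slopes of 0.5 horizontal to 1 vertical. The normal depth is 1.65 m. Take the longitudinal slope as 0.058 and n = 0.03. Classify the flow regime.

With bottom width b = 1.04 m and side slope z = 0.5: A = (b + zy)y = (1.04 + 0.5×1.65)×1.65 = 3.077 m²; P = b + 2y√(1+z²) = 1.04 + 2×1.65×1.118 = 4.73 m.
Hydraulic radius R = A/P = 3.077/4.73 = 0.6506 m.
V = (1/n) R^(2/3) √S = (1/0.03) × 0.6506^(2/3) × √0.058 = 6.028 m/s. Hydraulic depth D_h = A/T = 3.077/2.69 = 1.144 m.
Froude number Fr = V/√(g·D_h) = 6.028/√(9.81×1.144) = 1.8, which is greater than 1, so the flow is supercritical.

supercritical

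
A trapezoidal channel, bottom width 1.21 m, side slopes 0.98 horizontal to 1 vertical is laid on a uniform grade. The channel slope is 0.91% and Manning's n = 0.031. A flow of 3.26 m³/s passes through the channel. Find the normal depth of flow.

y_n = 0.846 m

Manning's equation rearranged: A R^(2/3) = nQ / (1·√S) = 0.031 × 3.26 / (√0.0091) = 1.059.
Try y = 0.998 m: A R^(2/3) = 1.457 — high.
Try y = 0.602 m: A R^(2/3) = 0.5627 — low.
Try y = 0.846 m: A R^(2/3) = 1.06 — matches.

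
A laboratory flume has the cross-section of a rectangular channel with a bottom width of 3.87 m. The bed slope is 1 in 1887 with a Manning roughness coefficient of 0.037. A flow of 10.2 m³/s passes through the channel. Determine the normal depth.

y_n = 3.63 m

Manning's equation rearranged: A R^(2/3) = nQ / (1·√S) = 0.037 × 10.2 / (√0.0005299) = 16.39.
Try y = 3.94 m: A R^(2/3) = 18.14 — over.
Try y = 2.66 m: A R^(2/3) = 11.1 — short.
Try y = 3.63 m: A R^(2/3) = 16.41 — close enough.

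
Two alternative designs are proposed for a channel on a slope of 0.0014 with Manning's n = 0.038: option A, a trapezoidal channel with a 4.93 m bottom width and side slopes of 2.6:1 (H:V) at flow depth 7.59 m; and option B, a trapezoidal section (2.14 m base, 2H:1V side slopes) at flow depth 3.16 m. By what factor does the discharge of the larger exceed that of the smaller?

Channel A: With bottom width b = 4.93 m and side slope z = 2.6: A = (b + zy)y = (4.93 + 2.6×7.59)×7.59 = 187.2 m²; P = b + 2y√(1+z²) = 4.93 + 2×7.59×2.786 = 47.22 m. Hydraulic radius R = A/P = 187.2/47.22 = 3.965 m. Q_A = (1/0.038)·187.2·3.965^(2/3)·√0.0014 = 461.7 m³/s.
Channel B: With bottom width b = 2.14 m and side slope z = 2: A = (b + zy)y = (2.14 + 2×3.16)×3.16 = 26.73 m²; P = b + 2y√(1+z²) = 2.14 + 2×3.16×2.236 = 16.27 m. Hydraulic radius R = A/P = 26.73/16.27 = 1.643 m. Q_B = (1/0.038)·26.73·1.643^(2/3)·√0.0014 = 36.65 m³/s.
The larger discharge is 461.7 m³/s and the smaller is 36.65 m³/s; the ratio is 12.6.

12.6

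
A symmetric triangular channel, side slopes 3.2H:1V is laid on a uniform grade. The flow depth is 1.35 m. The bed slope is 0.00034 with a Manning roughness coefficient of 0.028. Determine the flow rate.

Q = 2.86 m³/s

For a triangular section with side slope z = 3.2: A = zy² = 3.2×1.35² = 5.832 m²; P = 2y√(1+z²) = 2×1.35×3.353 = 9.052 m.
Hydraulic radius R = A/P = 5.832/9.052 = 0.6443 m.
Manning's equation: Q = (1/n) A R^(2/3) S^(1/2) = (1/0.028) × 5.832 × 0.6443^(2/3) × 0.00034^(1/2) = 2.86 m³/s.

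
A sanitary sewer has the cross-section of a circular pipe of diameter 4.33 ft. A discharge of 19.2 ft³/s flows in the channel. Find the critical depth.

At critical depth, Q² T / (g A³) = 1, i.e. A³/T = Q²/g = 19.2²/32.2 = 11.45.
Try y = 1.5 ft: A³/T = 22.55 — too large.
Try y = 1.1 ft: A³/T = 6.773 — too small.
Try y = 1.26 ft: A³/T = 11.48 — matches.

y_c = 1.26 ft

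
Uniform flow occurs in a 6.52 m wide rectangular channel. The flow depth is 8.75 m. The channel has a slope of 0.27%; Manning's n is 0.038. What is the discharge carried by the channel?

Flow area A = b·y = 6.52 × 8.75 = 57.05 m². Wetted perimeter P = b + 2y = 6.52 + 2×8.75 = 24.02 m.
Hydraulic radius R = A/P = 57.05/24.02 = 2.375 m.
Manning's equation: Q = (1/n) A R^(2/3) S^(1/2) = (1/0.038) × 57.05 × 2.375^(2/3) × 0.0027^(1/2) = 139 m³/s.

Q = 139 m³/s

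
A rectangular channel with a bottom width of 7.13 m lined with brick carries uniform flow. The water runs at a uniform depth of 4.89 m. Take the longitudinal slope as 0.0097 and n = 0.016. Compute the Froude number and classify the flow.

Flow area A = b·y = 7.13 × 4.89 = 34.87 m². Wetted perimeter P = b + 2y = 7.13 + 2×4.89 = 16.91 m.
Hydraulic radius R = A/P = 34.87/16.91 = 2.062 m.
V = (1/n) R^(2/3) √S = (1/0.016) × 2.062^(2/3) × √0.0097 = 9.972 m/s. Hydraulic depth D_h = A/T = 34.87/7.13 = 4.89 m.
Froude number Fr = V/√(g·D_h) = 9.972/√(9.81×4.89) = 1.44, which is greater than 1, so the flow is supercritical.

supercritical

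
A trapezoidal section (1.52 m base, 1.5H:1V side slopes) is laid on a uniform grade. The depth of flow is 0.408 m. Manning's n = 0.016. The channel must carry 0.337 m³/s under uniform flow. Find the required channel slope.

With bottom width b = 1.52 m and side slope z = 1.5: A = (b + zy)y = (1.52 + 1.5×0.408)×0.408 = 0.8699 m²; P = b + 2y√(1+z²) = 1.52 + 2×0.408×1.803 = 2.991 m.
Hydraulic radius R = A/P = 0.8699/2.991 = 0.2908 m.
From Manning's equation, S = [nQ / (1 A R^(2/3))]² = [0.016 × 0.337 / (1 × 0.8699 × 0.2908^(2/3))]² = 0.000199.

S = 0.000199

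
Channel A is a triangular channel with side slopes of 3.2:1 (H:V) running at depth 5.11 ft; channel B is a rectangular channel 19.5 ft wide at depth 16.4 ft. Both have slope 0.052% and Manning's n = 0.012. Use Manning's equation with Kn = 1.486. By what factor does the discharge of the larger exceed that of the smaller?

7.06

Channel A: For a triangular section with side slope z = 3.2: A = zy² = 3.2×5.11² = 83.56 ft²; P = 2y√(1+z²) = 2×5.11×3.353 = 34.26 ft. Hydraulic radius R = A/P = 83.56/34.26 = 2.439 ft. Q_A = (1.486/0.012)·83.56·2.439^(2/3)·√0.00052 = 427.5 ft³/s.
Channel B: Flow area A = b·y = 19.5 × 16.4 = 319.8 ft². Wetted perimeter P = b + 2y = 19.5 + 2×16.4 = 52.3 ft. Hydraulic radius R = A/P = 319.8/52.3 = 6.115 ft. Q_B = (1.486/0.012)·319.8·6.115^(2/3)·√0.00052 = 3020 ft³/s.
The larger discharge is 3020 ft³/s and the smaller is 427.5 ft³/s; the ratio is 7.06.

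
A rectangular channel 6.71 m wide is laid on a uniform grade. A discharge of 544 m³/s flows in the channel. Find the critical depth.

For a rectangular channel, critical depth y_c = (q²/g)^(1/3) where q = Q/b = 544/6.71 = 81.07 m²/s.
So y_c = (81.07²/9.81)^(1/3) = 8.75 m.

y_c = 8.75 m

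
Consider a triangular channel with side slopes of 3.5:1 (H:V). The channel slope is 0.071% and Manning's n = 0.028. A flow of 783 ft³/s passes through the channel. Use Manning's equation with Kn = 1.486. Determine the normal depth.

y_n = 8.02 ft

Manning's equation rearranged: A R^(2/3) = nQ / (1.486·√S) = 0.028 × 783 / (1.486 × √0.00071) = 553.7.
At y = 10.1 ft: A R^(2/3) = 1024 — over.
At y = 7.07 ft: A R^(2/3) = 395.5 — short.
At y = 8.02 ft: A R^(2/3) = 553.5 — matches.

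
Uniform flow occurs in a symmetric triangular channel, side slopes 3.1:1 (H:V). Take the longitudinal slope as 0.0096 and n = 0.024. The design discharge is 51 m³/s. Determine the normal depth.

y_n = 2.03 m

Manning's equation rearranged: A R^(2/3) = nQ / (1·√S) = 0.024 × 51 / (√0.0096) = 12.49.
Try y = 1.55 m: A R^(2/3) = 6.08 — low.
Try y = 2.32 m: A R^(2/3) = 17.82 — high.
Try y = 2.03 m: A R^(2/3) = 12.48 — matches.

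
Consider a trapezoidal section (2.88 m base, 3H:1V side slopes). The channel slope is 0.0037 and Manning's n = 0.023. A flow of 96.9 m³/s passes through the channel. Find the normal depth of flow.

Manning's equation rearranged: A R^(2/3) = nQ / (1·√S) = 0.023 × 96.9 / (√0.0037) = 36.64.
At y = 3.2 m: A R^(2/3) = 57.5 — too large.
At y = 2.64 m: A R^(2/3) = 36.63 — ≈ 36.64.

y_n = 2.64 m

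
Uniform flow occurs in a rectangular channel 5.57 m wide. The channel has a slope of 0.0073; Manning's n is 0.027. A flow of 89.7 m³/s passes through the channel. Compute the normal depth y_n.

y_n = 3.73 m

Manning's equation rearranged: A R^(2/3) = nQ / (1·√S) = 0.027 × 89.7 / (√0.0073) = 28.35.
Trying y = 3.19 m: A R^(2/3) = 23.15 — low.
Trying y = 4.19 m: A R^(2/3) = 32.89 — high.
Trying y = 3.73 m: A R^(2/3) = 28.36 — matches.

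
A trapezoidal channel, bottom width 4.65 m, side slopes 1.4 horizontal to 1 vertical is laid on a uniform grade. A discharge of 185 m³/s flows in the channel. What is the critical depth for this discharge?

y_c = 3.78 m

At critical depth, Q² T / (g A³) = 1, i.e. A³/T = Q²/g = 185²/9.81 = 3489.
Trying y = 4.73 m: A³/T = 8470 — too large.
Trying y = 2.79 m: A³/T = 1092 — too small.
Trying y = 3.78 m: A³/T = 3484 — close enough.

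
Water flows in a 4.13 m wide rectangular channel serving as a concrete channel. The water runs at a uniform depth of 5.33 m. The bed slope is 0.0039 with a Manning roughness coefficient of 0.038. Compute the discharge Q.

Flow area A = b·y = 4.13 × 5.33 = 22.01 m². Wetted perimeter P = b + 2y = 4.13 + 2×5.33 = 14.79 m.
Hydraulic radius R = A/P = 22.01/14.79 = 1.488 m.
Manning's equation: Q = (1/n) A R^(2/3) S^(1/2) = (1/0.038) × 22.01 × 1.488^(2/3) × 0.0039^(1/2) = 47.2 m³/s.

Q = 47.2 m³/s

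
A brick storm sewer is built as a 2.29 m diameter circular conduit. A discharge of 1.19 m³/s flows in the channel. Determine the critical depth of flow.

At critical depth, Q² T / (g A³) = 1, i.e. A³/T = Q²/g = 1.19²/9.81 = 0.1444.
Trying y = 0.562 m: A³/T = 0.2449 — high.
Trying y = 0.491 m: A³/T = 0.1445 — matches.

y_c = 0.491 m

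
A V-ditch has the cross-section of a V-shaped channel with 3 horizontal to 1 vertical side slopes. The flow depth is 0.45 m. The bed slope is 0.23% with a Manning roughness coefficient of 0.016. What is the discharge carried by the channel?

Q = 0.65 m³/s

For a triangular section with side slope z = 3: A = zy² = 3×0.45² = 0.6075 m²; P = 2y√(1+z²) = 2×0.45×3.162 = 2.846 m.
Hydraulic radius R = A/P = 0.6075/2.846 = 0.2135 m.
Manning's equation: Q = (1/n) A R^(2/3) S^(1/2) = (1/0.016) × 0.6075 × 0.2135^(2/3) × 0.0023^(1/2) = 0.65 m³/s.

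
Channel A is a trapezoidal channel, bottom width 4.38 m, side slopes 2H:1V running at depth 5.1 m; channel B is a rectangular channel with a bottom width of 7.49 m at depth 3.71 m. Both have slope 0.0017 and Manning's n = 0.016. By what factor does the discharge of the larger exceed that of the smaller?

3.46

Channel A: With bottom width b = 4.38 m and side slope z = 2: A = (b + zy)y = (4.38 + 2×5.1)×5.1 = 74.36 m²; P = b + 2y√(1+z²) = 4.38 + 2×5.1×2.236 = 27.19 m. Hydraulic radius R = A/P = 74.36/27.19 = 2.735 m. Q_A = (1/0.016)·74.36·2.735^(2/3)·√0.0017 = 374.7 m³/s.
Channel B: Flow area A = b·y = 7.49 × 3.71 = 27.79 m². Wetted perimeter P = b + 2y = 7.49 + 2×3.71 = 14.91 m. Hydraulic radius R = A/P = 27.79/14.91 = 1.864 m. Q_B = (1/0.016)·27.79·1.864^(2/3)·√0.0017 = 108.4 m³/s.
The larger discharge is 374.7 m³/s and the smaller is 108.4 m³/s; the ratio is 3.46.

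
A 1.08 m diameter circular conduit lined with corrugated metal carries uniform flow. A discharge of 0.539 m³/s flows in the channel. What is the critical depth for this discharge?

y_c = 0.405 m

At critical depth, Q² T / (g A³) = 1, i.e. A³/T = Q²/g = 0.539²/9.81 = 0.02961.
Trying y = 0.442 m: A³/T = 0.04134 — too large.
Trying y = 0.405 m: A³/T = 0.02954 — matches.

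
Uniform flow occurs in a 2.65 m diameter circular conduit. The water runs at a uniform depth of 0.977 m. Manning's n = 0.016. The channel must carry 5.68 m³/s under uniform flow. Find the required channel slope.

For a circular section of diameter D = 2.65 m at depth y = 0.977 m, the central angle is θ = 2 arccos(1 − 2y/D) = 2.61 rad. Then A = (D²/8)(θ − sin θ) = 1.846 m² and P = Dθ/2 = 3.458 m.
Hydraulic radius R = A/P = 1.846/3.458 = 0.5339 m.
From Manning's equation, S = [nQ / (1 A R^(2/3))]² = [0.016 × 5.68 / (1 × 1.846 × 0.5339^(2/3))]² = 0.00559.

S = 0.00559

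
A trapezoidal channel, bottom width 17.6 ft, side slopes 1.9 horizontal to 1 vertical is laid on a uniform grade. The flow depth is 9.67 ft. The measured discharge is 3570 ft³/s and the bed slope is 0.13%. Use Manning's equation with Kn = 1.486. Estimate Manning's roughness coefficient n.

n = 0.017

With bottom width b = 17.6 ft and side slope z = 1.9: A = (b + zy)y = (17.6 + 1.9×9.67)×9.67 = 347.9 ft²; P = b + 2y√(1+z²) = 17.6 + 2×9.67×2.147 = 59.12 ft.
Hydraulic radius R = A/P = 347.9/59.12 = 5.883 ft.
Rearranging Manning's equation: n = (1.486/Q) A R^(2/3) S^(1/2) = (1.486/3570) × 347.9 × 5.883^(2/3) × √0.0013 = 0.017.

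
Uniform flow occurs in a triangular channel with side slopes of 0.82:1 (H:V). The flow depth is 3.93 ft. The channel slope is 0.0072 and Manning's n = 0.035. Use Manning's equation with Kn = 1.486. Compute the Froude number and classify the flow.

For a triangular section with side slope z = 0.82: A = zy² = 0.82×3.93² = 12.66 ft²; P = 2y√(1+z²) = 2×3.93×1.293 = 10.16 ft.
Hydraulic radius R = A/P = 12.66/10.16 = 1.246 ft.
V = (1.486/n) R^(2/3) √S = (1.486/0.035) × 1.246^(2/3) × √0.0072 = 4.171 ft/s. Hydraulic depth D_h = A/T = 12.66/6.445 = 1.965 ft.
Froude number Fr = V/√(g·D_h) = 4.171/√(32.2×1.965) = 0.524, which is less than 1, so the flow is subcritical.

subcritical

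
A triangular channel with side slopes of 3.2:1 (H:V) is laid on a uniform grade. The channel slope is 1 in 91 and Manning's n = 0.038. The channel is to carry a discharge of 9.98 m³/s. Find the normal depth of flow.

Manning's equation rearranged: A R^(2/3) = nQ / (1·√S) = 0.038 × 9.98 / (√0.01099) = 3.618.
At y = 1.59 m: A R^(2/3) = 6.73 — over.
At y = 0.92 m: A R^(2/3) = 1.565 — short.
At y = 1.26 m: A R^(2/3) = 3.619 — matches.

y_n = 1.26 m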